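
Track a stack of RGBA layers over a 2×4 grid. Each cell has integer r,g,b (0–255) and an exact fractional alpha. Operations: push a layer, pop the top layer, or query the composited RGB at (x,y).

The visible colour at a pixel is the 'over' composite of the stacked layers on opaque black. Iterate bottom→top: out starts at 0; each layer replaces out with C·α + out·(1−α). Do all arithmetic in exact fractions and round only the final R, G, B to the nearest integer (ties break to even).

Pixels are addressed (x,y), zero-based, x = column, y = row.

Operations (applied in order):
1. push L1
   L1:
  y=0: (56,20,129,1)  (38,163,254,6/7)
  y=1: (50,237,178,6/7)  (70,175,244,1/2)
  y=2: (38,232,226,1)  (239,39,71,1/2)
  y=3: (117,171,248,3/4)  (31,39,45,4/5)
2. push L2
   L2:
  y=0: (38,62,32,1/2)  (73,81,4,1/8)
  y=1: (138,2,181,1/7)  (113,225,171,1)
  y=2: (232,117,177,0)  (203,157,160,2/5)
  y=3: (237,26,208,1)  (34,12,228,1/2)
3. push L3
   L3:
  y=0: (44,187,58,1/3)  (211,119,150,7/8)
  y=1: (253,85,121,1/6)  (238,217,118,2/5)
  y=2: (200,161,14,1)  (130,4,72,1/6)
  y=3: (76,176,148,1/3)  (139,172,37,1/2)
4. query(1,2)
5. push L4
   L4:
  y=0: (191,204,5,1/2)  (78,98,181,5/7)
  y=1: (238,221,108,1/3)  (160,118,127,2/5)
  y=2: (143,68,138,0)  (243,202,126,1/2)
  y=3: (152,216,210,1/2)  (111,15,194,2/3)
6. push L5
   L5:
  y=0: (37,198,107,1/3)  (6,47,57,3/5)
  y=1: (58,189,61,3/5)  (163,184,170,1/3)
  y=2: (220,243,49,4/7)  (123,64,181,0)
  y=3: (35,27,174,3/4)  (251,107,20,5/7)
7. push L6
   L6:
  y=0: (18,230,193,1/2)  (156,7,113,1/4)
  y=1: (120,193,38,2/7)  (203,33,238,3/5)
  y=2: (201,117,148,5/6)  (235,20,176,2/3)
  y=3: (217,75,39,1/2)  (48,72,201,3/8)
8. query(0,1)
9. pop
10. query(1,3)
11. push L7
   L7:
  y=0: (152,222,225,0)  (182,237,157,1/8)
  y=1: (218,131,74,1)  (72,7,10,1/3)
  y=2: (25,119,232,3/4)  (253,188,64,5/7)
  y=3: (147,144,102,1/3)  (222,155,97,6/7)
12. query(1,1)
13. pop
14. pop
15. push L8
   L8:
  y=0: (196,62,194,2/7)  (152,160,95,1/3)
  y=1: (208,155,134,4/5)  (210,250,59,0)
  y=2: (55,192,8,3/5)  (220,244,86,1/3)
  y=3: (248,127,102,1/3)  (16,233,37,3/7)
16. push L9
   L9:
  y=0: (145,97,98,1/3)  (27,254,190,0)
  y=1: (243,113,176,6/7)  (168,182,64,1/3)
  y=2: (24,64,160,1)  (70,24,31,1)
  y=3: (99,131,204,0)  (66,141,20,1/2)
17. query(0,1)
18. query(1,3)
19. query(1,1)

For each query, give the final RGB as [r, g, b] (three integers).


at x=1,y=2 over L1,L2,L3:
after L1 α=1/2: [239/2, 39/2, 71/2]
after L2 α=2/5: [1529/10, 149/2, 853/10]
after L3 α=1/6: [1789/12, 251/4, 997/12]
rounded: [149, 63, 83]

at x=0,y=1 over L1,L2,L3,L4,L5,L6:
+L1 (α=6/7) → [300/7, 1422/7, 1068/7]
+L2 (α=1/7) → [2766/49, 8546/49, 7675/49]
+L3 (α=1/6) → [26227/294, 46895/294, 7384/49]
+L4 (α=1/3) → [61213/441, 79382/441, 20060/147]
+L5 (α=3/5) → [39832/441, 408811/2205, 67021/735]
+L6 (α=2/7) → [305000/3087, 579037/3087, 78193/1029]
rounded: [99, 188, 76]

(1,3) stack=L1,L2,L3,L4,L5; from [0,0,0]:
after L1 α=4/5: [124/5, 156/5, 36]
after L2 α=1/2: [147/5, 108/5, 132]
after L3 α=1/2: [421/5, 484/5, 169/2]
after L4 α=2/3: [1531/15, 634/15, 315/2]
after L5 α=5/7: [21887/105, 9293/105, 415/7]
→ [208, 89, 59]

query (1,1) [L1,L2,L3,L4,L5,L7] — begin 0,0,0
after L1 α=1/2: [35, 175/2, 122]
after L2 α=1: [113, 225, 171]
after L3 α=2/5: [163, 1109/5, 749/5]
after L4 α=2/5: [809/5, 4507/25, 3517/25]
after L5 α=1/3: [811/5, 4538/25, 11284/75]
after L7 α=1/3: [1982/15, 9251/75, 23318/225]
rounded: [132, 123, 104]

(0,1) stack=L1,L2,L3,L4,L8,L9; from [0,0,0]:
after L1 α=6/7: [300/7, 1422/7, 1068/7]
after L2 α=1/7: [2766/49, 8546/49, 7675/49]
after L3 α=1/6: [26227/294, 46895/294, 7384/49]
after L4 α=1/3: [61213/441, 79382/441, 20060/147]
after L8 α=4/5: [85625/441, 352802/2205, 98852/735]
after L9 α=6/7: [728603/3087, 1847792/15435, 875012/5145]
→ [236, 120, 170]

query (1,3) [L1,L2,L3,L4,L8,L9] — begin 0,0,0
after L1 α=4/5: [124/5, 156/5, 36]
after L2 α=1/2: [147/5, 108/5, 132]
after L3 α=1/2: [421/5, 484/5, 169/2]
after L4 α=2/3: [1531/15, 634/15, 315/2]
after L8 α=3/7: [6844/105, 13021/105, 741/7]
after L9 α=1/2: [6887/105, 13913/105, 881/14]
= [66, 133, 63]

at x=1,y=1 over L1,L2,L3,L4,L8,L9:
after L1 α=1/2: [35, 175/2, 122]
after L2 α=1: [113, 225, 171]
after L3 α=2/5: [163, 1109/5, 749/5]
after L4 α=2/5: [809/5, 4507/25, 3517/25]
after L8 α=0: [809/5, 4507/25, 3517/25]
after L9 α=1/3: [2458/15, 13564/75, 2878/25]
= [164, 181, 115]


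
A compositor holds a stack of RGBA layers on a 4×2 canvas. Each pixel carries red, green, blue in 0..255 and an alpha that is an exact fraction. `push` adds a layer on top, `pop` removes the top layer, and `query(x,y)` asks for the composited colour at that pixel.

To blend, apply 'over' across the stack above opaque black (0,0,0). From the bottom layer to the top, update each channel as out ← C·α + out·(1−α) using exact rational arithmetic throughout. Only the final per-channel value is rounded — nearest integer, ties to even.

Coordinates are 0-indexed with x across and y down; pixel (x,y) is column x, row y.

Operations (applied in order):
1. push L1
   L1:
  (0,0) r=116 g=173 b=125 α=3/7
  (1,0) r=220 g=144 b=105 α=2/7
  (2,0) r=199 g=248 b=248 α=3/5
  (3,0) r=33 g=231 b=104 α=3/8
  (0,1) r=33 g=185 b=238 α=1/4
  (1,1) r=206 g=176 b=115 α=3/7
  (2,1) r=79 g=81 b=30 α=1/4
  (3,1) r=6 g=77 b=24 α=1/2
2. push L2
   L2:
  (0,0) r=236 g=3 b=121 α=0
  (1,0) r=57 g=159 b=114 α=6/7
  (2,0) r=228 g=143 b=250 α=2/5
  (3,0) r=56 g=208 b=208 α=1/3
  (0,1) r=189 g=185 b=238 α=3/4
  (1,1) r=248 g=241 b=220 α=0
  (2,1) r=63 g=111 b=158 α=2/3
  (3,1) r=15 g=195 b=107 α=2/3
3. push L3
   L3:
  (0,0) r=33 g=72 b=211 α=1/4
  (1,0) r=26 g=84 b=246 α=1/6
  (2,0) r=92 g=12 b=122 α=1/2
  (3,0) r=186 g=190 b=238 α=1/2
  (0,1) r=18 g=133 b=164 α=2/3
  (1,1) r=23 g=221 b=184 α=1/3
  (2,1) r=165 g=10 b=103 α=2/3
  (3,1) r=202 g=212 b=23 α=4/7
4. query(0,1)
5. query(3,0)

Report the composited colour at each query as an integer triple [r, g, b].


(0,1) stack=L1,L2,L3; from [0,0,0]:
after L1 α=1/4: [33/4, 185/4, 119/2]
after L2 α=3/4: [2301/16, 2405/16, 1547/8]
after L3 α=2/3: [959/16, 6661/48, 4171/24]
→ [60, 139, 174]

query (3,0) [L1,L2,L3] — begin 0,0,0
+L1 (α=3/8) → [99/8, 693/8, 39]
+L2 (α=1/3) → [323/12, 1525/12, 286/3]
+L3 (α=1/2) → [2555/24, 3805/24, 500/3]
= [106, 159, 167]


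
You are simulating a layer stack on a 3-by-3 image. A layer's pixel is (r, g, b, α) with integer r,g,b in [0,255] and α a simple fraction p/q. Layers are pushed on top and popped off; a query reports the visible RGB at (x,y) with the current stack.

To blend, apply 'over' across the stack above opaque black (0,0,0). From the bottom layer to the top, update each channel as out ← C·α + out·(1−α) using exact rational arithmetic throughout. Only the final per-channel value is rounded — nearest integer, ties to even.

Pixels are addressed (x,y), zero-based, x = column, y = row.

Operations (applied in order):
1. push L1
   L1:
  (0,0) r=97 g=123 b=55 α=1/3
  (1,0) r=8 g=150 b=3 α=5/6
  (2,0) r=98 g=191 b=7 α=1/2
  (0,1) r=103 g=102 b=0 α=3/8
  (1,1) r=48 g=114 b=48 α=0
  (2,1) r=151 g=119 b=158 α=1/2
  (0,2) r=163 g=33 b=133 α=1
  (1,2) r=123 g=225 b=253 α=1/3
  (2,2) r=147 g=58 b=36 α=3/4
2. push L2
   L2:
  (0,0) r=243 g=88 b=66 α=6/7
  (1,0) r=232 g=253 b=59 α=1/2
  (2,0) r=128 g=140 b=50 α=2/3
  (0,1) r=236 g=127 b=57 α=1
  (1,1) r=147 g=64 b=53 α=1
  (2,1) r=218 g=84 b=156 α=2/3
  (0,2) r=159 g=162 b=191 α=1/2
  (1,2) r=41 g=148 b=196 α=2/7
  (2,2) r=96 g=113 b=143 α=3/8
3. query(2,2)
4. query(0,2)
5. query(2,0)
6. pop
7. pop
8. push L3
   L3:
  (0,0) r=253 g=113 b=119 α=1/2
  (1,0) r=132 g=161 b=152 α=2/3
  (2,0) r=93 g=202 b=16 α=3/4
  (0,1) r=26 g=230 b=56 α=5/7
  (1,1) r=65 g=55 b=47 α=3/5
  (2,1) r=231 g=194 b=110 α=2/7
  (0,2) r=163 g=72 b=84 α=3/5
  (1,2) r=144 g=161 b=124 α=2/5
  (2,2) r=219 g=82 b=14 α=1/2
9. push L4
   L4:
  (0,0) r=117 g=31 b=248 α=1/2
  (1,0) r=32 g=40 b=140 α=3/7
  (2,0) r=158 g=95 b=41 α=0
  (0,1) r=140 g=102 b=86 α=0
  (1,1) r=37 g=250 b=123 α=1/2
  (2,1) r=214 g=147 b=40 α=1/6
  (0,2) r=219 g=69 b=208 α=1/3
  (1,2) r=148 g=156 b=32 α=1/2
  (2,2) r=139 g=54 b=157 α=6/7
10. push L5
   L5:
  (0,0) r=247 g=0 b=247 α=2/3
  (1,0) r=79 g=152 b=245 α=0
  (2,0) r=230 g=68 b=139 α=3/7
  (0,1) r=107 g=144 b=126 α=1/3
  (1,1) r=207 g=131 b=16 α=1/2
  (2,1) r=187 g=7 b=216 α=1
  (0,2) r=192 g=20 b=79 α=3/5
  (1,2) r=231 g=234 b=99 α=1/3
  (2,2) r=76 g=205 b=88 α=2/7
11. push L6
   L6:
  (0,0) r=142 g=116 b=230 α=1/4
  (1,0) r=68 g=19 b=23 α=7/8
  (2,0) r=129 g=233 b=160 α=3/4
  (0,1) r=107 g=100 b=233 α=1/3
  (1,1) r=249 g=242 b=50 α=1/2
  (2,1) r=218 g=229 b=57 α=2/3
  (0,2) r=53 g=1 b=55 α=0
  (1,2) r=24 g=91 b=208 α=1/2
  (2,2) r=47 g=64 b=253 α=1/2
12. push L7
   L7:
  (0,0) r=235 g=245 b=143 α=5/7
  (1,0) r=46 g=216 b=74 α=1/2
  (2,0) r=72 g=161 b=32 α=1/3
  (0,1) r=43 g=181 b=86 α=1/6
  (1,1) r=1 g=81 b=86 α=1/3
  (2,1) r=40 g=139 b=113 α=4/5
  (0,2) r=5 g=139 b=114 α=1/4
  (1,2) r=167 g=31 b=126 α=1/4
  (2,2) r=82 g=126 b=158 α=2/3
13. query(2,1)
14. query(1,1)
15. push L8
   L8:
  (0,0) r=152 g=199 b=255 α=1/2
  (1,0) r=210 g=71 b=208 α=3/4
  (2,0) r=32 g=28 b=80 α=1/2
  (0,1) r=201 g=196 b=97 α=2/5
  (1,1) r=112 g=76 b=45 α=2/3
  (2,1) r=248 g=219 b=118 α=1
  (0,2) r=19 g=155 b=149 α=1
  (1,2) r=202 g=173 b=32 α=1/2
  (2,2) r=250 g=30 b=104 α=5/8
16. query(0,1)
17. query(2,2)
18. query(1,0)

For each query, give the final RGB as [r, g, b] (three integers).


(2,2) stack=L1,L2; from [0,0,0]:
L1 α=3/4: [441/4, 87/2, 27]
L2 α=3/8: [3357/32, 1113/16, 141/2]
→ [105, 70, 70]

at x=0,y=2 over L1,L2:
after L1 α=1: [163, 33, 133]
after L2 α=1/2: [161, 195/2, 162]
= [161, 98, 162]

(2,0) stack=L1,L2; from [0,0,0]:
L1 α=1/2: [49, 191/2, 7/2]
L2 α=2/3: [305/3, 751/6, 69/2]
rounded: [102, 125, 34]

at x=2,y=1 over L3,L4,L5,L6,L7:
+L3 (α=2/7) → [66, 388/7, 220/7]
+L4 (α=1/6) → [272/3, 2969/42, 230/7]
+L5 (α=1) → [187, 7, 216]
+L6 (α=2/3) → [623/3, 155, 110]
+L7 (α=4/5) → [1103/15, 711/5, 562/5]
rounded: [74, 142, 112]

at x=1,y=1 over L3,L4,L5,L6,L7:
after L3 α=3/5: [39, 33, 141/5]
after L4 α=1/2: [38, 283/2, 378/5]
after L5 α=1/2: [245/2, 545/4, 229/5]
after L6 α=1/2: [743/4, 1513/8, 479/10]
after L7 α=1/3: [745/6, 1837/12, 303/5]
→ [124, 153, 61]

at x=0,y=1 over L3,L4,L5,L6,L7,L8:
L3 α=5/7: [130/7, 1150/7, 40]
L4 α=0: [130/7, 1150/7, 40]
L5 α=1/3: [1009/21, 3308/21, 206/3]
L6 α=1/3: [4265/63, 8716/63, 1111/9]
L7 α=1/6: [12017/189, 54983/378, 6329/54]
L8 α=2/5: [37343/315, 20875/126, 9821/90]
= [119, 166, 109]

at x=2,y=2 over L3,L4,L5,L6,L7,L8:
+L3 (α=1/2) → [219/2, 41, 7]
+L4 (α=6/7) → [1887/14, 365/7, 949/7]
+L5 (α=2/7) → [11563/98, 4695/49, 5977/49]
+L6 (α=1/2) → [16169/196, 7831/98, 9187/49]
+L7 (α=2/3) → [48313/588, 32527/294, 24671/147]
+L8 (α=5/8) → [293313/1568, 47227/784, 50151/392]
→ [187, 60, 128]

at x=1,y=0 over L3,L4,L5,L6,L7,L8:
after L3 α=2/3: [88, 322/3, 304/3]
after L4 α=3/7: [64, 1648/21, 2476/21]
after L5 α=0: [64, 1648/21, 2476/21]
after L6 α=7/8: [135/2, 4441/168, 5857/168]
after L7 α=1/2: [227/4, 40729/336, 18289/336]
after L8 α=3/4: [2747/16, 112297/1344, 227953/1344]
→ [172, 84, 170]


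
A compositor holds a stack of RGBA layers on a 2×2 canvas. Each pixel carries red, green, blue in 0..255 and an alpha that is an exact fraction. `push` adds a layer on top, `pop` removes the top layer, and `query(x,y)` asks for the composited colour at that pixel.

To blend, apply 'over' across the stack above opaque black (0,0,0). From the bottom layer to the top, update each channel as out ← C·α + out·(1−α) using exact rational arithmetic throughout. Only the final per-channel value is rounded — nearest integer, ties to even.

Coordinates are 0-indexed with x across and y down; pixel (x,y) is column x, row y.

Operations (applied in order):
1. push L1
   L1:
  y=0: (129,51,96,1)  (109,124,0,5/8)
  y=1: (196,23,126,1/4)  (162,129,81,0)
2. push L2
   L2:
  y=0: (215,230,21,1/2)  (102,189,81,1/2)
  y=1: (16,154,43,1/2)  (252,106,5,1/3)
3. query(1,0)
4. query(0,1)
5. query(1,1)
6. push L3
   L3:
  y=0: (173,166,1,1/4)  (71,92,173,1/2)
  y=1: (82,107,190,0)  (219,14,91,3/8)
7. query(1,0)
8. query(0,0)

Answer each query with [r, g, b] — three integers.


query (1,0) [L1,L2] — begin 0,0,0
L1 α=5/8: [545/8, 155/2, 0]
L2 α=1/2: [1361/16, 533/4, 81/2]
rounded: [85, 133, 40]

query (0,1) [L1,L2] — begin 0,0,0
+L1 (α=1/4) → [49, 23/4, 63/2]
+L2 (α=1/2) → [65/2, 639/8, 149/4]
rounded: [32, 80, 37]

query (1,1) [L1,L2] — begin 0,0,0
L1 α=0: [0, 0, 0]
L2 α=1/3: [84, 106/3, 5/3]
rounded: [84, 35, 2]

query (1,0) [L1,L2,L3] — begin 0,0,0
L1 α=5/8: [545/8, 155/2, 0]
L2 α=1/2: [1361/16, 533/4, 81/2]
L3 α=1/2: [2497/32, 901/8, 427/4]
= [78, 113, 107]

query (0,0) [L1,L2,L3] — begin 0,0,0
after L1 α=1: [129, 51, 96]
after L2 α=1/2: [172, 281/2, 117/2]
after L3 α=1/4: [689/4, 1175/8, 353/8]
rounded: [172, 147, 44]


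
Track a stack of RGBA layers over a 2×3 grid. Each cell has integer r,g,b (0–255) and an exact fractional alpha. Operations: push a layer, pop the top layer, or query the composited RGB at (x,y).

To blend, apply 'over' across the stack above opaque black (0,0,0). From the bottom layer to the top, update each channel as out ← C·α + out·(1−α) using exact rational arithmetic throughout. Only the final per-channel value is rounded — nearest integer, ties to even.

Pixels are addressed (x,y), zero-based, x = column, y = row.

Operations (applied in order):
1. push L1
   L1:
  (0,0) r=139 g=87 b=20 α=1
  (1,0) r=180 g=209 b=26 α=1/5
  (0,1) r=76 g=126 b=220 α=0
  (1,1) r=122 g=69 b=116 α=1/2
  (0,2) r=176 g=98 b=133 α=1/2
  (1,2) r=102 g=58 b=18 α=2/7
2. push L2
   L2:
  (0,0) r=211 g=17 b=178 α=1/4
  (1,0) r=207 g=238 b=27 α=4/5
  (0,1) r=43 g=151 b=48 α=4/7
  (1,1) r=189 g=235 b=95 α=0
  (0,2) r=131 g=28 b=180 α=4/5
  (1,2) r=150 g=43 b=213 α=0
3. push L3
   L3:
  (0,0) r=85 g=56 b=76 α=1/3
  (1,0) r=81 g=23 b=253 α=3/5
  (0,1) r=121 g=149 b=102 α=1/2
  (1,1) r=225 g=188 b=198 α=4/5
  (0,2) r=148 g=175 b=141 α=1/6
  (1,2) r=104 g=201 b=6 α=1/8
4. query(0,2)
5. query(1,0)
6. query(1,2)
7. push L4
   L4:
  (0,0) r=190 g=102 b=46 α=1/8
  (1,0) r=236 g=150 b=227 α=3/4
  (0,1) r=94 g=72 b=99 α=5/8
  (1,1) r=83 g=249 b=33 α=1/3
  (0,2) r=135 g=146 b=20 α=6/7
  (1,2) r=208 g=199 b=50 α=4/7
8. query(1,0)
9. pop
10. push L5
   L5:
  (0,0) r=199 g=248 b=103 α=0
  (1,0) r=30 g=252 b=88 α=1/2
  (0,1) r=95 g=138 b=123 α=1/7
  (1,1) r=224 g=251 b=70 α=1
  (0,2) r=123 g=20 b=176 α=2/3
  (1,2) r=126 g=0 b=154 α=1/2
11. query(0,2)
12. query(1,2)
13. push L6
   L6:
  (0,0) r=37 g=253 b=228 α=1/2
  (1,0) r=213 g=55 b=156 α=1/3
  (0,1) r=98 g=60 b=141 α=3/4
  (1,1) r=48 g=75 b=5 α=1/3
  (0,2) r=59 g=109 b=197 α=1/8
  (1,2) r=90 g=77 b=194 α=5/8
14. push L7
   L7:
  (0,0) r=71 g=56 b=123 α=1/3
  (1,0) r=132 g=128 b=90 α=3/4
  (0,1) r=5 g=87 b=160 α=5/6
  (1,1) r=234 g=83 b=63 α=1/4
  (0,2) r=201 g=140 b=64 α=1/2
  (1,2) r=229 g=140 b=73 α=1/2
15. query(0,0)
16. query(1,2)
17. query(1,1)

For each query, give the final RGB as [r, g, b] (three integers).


at x=0,y=2 over L1,L2,L3:
+L1 (α=1/2) → [88, 49, 133/2]
+L2 (α=4/5) → [612/5, 161/5, 1573/10]
+L3 (α=1/6) → [380/3, 56, 1855/12]
= [127, 56, 155]

at x=1,y=0 over L1,L2,L3:
L1 α=1/5: [36, 209/5, 26/5]
L2 α=4/5: [864/5, 4969/25, 566/25]
L3 α=3/5: [2943/25, 11663/125, 20107/125]
rounded: [118, 93, 161]

query (1,2) [L1,L2,L3] — begin 0,0,0
L1 α=2/7: [204/7, 116/7, 36/7]
L2 α=0: [204/7, 116/7, 36/7]
L3 α=1/8: [77/2, 317/8, 21/4]
rounded: [38, 40, 5]

at x=1,y=0 over L1,L2,L3,L4:
L1 α=1/5: [36, 209/5, 26/5]
L2 α=4/5: [864/5, 4969/25, 566/25]
L3 α=3/5: [2943/25, 11663/125, 20107/125]
L4 α=3/4: [20643/100, 67913/500, 26308/125]
rounded: [206, 136, 210]

query (0,2) [L1,L2,L3,L5] — begin 0,0,0
after L1 α=1/2: [88, 49, 133/2]
after L2 α=4/5: [612/5, 161/5, 1573/10]
after L3 α=1/6: [380/3, 56, 1855/12]
after L5 α=2/3: [1118/9, 32, 6079/36]
→ [124, 32, 169]

query (1,2) [L1,L2,L3,L5] — begin 0,0,0
+L1 (α=2/7) → [204/7, 116/7, 36/7]
+L2 (α=0) → [204/7, 116/7, 36/7]
+L3 (α=1/8) → [77/2, 317/8, 21/4]
+L5 (α=1/2) → [329/4, 317/16, 637/8]
= [82, 20, 80]

at x=0,y=0 over L1,L2,L3,L5,L6,L7:
+L1 (α=1) → [139, 87, 20]
+L2 (α=1/4) → [157, 139/2, 119/2]
+L3 (α=1/3) → [133, 65, 65]
+L5 (α=0) → [133, 65, 65]
+L6 (α=1/2) → [85, 159, 293/2]
+L7 (α=1/3) → [241/3, 374/3, 416/3]
= [80, 125, 139]

(1,2) stack=L1,L2,L3,L5,L6,L7; from [0,0,0]:
after L1 α=2/7: [204/7, 116/7, 36/7]
after L2 α=0: [204/7, 116/7, 36/7]
after L3 α=1/8: [77/2, 317/8, 21/4]
after L5 α=1/2: [329/4, 317/16, 637/8]
after L6 α=5/8: [2787/32, 7111/128, 9671/64]
after L7 α=1/2: [10115/64, 25031/256, 14343/128]
= [158, 98, 112]

query (1,1) [L1,L2,L3,L5,L6,L7] — begin 0,0,0
L1 α=1/2: [61, 69/2, 58]
L2 α=0: [61, 69/2, 58]
L3 α=4/5: [961/5, 1573/10, 170]
L5 α=1: [224, 251, 70]
L6 α=1/3: [496/3, 577/3, 145/3]
L7 α=1/4: [365/2, 165, 52]
= [182, 165, 52]


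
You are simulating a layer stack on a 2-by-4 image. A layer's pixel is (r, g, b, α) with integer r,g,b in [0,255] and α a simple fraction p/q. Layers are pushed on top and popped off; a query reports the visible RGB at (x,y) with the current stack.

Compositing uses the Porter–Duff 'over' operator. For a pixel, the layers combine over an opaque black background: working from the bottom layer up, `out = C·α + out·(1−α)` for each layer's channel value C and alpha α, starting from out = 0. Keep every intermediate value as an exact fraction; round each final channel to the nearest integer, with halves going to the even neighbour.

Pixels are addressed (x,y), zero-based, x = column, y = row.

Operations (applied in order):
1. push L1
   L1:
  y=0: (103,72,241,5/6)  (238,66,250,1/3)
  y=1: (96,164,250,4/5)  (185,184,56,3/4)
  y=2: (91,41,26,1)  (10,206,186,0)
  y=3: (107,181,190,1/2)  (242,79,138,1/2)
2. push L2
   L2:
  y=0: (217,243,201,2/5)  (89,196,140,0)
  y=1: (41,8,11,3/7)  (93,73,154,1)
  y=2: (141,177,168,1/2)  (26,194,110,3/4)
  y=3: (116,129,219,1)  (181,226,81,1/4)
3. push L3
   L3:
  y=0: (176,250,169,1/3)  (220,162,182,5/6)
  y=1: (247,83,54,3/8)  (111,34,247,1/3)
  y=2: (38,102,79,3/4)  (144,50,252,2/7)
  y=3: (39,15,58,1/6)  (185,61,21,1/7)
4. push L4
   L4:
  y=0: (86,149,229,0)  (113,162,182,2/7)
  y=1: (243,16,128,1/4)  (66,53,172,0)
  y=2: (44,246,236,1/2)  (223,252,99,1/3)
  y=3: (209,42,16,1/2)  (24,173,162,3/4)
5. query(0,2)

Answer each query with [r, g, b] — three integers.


query (0,2) [L1,L2,L3,L4] — begin 0,0,0
L1 α=1: [91, 41, 26]
L2 α=1/2: [116, 109, 97]
L3 α=3/4: [115/2, 415/4, 167/2]
L4 α=1/2: [203/4, 1399/8, 639/4]
= [51, 175, 160]


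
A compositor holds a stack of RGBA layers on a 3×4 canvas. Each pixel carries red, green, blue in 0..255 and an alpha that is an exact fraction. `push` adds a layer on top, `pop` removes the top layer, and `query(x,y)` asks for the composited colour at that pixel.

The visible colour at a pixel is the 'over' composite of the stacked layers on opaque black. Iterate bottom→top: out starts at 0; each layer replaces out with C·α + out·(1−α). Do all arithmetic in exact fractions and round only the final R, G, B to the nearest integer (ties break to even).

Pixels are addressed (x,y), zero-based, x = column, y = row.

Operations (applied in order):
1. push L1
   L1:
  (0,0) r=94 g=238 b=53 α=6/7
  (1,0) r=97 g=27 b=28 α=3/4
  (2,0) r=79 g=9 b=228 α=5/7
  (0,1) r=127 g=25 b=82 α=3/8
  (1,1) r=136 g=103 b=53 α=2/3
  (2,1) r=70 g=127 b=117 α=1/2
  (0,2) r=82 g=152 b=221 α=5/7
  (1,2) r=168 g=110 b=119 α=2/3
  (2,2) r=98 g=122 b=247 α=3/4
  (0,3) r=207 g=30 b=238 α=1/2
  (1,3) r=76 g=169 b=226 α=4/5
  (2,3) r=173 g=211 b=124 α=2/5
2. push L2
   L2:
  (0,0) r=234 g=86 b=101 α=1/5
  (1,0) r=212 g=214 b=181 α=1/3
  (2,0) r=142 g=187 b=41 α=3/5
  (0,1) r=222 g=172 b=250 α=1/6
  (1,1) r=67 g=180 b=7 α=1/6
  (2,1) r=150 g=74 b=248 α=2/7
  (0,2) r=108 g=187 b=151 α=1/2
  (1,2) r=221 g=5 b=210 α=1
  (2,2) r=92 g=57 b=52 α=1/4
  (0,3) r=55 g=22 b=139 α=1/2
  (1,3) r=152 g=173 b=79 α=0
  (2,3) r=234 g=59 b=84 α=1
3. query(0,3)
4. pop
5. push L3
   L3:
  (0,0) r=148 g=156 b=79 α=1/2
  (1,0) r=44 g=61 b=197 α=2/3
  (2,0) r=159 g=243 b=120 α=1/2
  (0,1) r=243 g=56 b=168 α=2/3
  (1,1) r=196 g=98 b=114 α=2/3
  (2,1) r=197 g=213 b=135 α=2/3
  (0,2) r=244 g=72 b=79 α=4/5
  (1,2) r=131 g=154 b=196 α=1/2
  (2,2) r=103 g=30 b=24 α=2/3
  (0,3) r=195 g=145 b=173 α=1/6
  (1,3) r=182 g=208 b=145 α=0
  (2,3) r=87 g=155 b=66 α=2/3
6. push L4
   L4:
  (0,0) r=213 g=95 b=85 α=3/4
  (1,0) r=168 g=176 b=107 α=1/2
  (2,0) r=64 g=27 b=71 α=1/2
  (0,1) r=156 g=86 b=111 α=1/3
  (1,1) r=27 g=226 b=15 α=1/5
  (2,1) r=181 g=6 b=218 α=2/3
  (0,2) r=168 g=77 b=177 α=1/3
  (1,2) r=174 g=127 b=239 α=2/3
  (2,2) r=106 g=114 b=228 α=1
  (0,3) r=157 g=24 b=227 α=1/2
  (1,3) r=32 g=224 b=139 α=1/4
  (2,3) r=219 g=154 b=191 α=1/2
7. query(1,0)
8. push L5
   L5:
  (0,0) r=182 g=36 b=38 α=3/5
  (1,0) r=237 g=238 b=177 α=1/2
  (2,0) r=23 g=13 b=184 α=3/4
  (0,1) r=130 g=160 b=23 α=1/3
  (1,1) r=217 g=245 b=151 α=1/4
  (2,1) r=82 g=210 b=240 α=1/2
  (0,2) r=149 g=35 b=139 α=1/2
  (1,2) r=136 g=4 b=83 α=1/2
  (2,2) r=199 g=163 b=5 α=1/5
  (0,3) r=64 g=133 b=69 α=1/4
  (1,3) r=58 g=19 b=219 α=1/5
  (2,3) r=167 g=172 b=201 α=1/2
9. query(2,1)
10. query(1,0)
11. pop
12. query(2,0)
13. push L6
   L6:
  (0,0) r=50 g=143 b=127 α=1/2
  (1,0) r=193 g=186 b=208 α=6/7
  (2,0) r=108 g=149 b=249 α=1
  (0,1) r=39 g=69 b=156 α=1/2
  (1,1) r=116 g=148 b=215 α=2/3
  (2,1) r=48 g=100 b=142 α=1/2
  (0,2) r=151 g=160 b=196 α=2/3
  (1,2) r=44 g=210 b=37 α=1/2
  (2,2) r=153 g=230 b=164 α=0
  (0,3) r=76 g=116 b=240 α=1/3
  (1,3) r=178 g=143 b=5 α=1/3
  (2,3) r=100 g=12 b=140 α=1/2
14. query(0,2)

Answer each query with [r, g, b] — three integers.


at x=0,y=3 over L1,L2:
L1 α=1/2: [207/2, 15, 119]
L2 α=1/2: [317/4, 37/2, 129]
rounded: [79, 18, 129]

at x=1,y=0 over L1,L3,L4:
+L1 (α=3/4) → [291/4, 81/4, 21]
+L3 (α=2/3) → [643/12, 569/12, 415/3]
+L4 (α=1/2) → [2659/24, 2681/24, 368/3]
→ [111, 112, 123]

query (2,1) [L1,L3,L4,L5] — begin 0,0,0
after L1 α=1/2: [35, 127/2, 117/2]
after L3 α=2/3: [143, 979/6, 219/2]
after L4 α=2/3: [505/3, 1051/18, 1091/6]
after L5 α=1/2: [751/6, 4831/36, 2531/12]
rounded: [125, 134, 211]

at x=1,y=0 over L1,L3,L4,L5:
+L1 (α=3/4) → [291/4, 81/4, 21]
+L3 (α=2/3) → [643/12, 569/12, 415/3]
+L4 (α=1/2) → [2659/24, 2681/24, 368/3]
+L5 (α=1/2) → [8347/48, 8393/48, 899/6]
→ [174, 175, 150]

at x=2,y=0 over L1,L3,L4:
+L1 (α=5/7) → [395/7, 45/7, 1140/7]
+L3 (α=1/2) → [754/7, 873/7, 990/7]
+L4 (α=1/2) → [601/7, 531/7, 1487/14]
= [86, 76, 106]

query (0,2) [L1,L3,L4,L6] — begin 0,0,0
+L1 (α=5/7) → [410/7, 760/7, 1105/7]
+L3 (α=4/5) → [7242/35, 2776/35, 3317/35]
+L4 (α=1/3) → [6788/35, 2749/35, 12829/105]
+L6 (α=2/3) → [5786/35, 13949/105, 53989/315]
= [165, 133, 171]


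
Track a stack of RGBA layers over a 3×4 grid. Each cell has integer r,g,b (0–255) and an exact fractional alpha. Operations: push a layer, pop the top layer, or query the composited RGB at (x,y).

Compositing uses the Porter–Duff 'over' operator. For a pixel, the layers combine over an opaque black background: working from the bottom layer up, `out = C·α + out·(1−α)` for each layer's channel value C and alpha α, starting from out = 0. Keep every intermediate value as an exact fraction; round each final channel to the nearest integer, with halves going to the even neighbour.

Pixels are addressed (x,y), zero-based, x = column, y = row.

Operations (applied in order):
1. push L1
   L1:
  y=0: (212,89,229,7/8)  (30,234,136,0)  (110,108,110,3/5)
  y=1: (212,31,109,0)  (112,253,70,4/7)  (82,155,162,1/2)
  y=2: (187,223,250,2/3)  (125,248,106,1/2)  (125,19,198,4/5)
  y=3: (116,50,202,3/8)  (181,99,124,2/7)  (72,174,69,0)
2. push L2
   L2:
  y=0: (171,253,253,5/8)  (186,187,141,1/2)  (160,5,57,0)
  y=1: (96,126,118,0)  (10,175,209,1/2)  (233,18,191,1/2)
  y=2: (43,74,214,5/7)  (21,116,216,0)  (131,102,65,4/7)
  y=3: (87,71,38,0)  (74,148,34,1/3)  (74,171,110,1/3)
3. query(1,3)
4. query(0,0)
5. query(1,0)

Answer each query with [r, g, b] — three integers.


at x=1,y=3 over L1,L2:
L1 α=2/7: [362/7, 198/7, 248/7]
L2 α=1/3: [414/7, 1432/21, 734/21]
rounded: [59, 68, 35]

at x=0,y=0 over L1,L2:
L1 α=7/8: [371/2, 623/8, 1603/8]
L2 α=5/8: [2823/16, 11989/64, 14929/64]
→ [176, 187, 233]

at x=1,y=0 over L1,L2:
after L1 α=0: [0, 0, 0]
after L2 α=1/2: [93, 187/2, 141/2]
→ [93, 94, 70]


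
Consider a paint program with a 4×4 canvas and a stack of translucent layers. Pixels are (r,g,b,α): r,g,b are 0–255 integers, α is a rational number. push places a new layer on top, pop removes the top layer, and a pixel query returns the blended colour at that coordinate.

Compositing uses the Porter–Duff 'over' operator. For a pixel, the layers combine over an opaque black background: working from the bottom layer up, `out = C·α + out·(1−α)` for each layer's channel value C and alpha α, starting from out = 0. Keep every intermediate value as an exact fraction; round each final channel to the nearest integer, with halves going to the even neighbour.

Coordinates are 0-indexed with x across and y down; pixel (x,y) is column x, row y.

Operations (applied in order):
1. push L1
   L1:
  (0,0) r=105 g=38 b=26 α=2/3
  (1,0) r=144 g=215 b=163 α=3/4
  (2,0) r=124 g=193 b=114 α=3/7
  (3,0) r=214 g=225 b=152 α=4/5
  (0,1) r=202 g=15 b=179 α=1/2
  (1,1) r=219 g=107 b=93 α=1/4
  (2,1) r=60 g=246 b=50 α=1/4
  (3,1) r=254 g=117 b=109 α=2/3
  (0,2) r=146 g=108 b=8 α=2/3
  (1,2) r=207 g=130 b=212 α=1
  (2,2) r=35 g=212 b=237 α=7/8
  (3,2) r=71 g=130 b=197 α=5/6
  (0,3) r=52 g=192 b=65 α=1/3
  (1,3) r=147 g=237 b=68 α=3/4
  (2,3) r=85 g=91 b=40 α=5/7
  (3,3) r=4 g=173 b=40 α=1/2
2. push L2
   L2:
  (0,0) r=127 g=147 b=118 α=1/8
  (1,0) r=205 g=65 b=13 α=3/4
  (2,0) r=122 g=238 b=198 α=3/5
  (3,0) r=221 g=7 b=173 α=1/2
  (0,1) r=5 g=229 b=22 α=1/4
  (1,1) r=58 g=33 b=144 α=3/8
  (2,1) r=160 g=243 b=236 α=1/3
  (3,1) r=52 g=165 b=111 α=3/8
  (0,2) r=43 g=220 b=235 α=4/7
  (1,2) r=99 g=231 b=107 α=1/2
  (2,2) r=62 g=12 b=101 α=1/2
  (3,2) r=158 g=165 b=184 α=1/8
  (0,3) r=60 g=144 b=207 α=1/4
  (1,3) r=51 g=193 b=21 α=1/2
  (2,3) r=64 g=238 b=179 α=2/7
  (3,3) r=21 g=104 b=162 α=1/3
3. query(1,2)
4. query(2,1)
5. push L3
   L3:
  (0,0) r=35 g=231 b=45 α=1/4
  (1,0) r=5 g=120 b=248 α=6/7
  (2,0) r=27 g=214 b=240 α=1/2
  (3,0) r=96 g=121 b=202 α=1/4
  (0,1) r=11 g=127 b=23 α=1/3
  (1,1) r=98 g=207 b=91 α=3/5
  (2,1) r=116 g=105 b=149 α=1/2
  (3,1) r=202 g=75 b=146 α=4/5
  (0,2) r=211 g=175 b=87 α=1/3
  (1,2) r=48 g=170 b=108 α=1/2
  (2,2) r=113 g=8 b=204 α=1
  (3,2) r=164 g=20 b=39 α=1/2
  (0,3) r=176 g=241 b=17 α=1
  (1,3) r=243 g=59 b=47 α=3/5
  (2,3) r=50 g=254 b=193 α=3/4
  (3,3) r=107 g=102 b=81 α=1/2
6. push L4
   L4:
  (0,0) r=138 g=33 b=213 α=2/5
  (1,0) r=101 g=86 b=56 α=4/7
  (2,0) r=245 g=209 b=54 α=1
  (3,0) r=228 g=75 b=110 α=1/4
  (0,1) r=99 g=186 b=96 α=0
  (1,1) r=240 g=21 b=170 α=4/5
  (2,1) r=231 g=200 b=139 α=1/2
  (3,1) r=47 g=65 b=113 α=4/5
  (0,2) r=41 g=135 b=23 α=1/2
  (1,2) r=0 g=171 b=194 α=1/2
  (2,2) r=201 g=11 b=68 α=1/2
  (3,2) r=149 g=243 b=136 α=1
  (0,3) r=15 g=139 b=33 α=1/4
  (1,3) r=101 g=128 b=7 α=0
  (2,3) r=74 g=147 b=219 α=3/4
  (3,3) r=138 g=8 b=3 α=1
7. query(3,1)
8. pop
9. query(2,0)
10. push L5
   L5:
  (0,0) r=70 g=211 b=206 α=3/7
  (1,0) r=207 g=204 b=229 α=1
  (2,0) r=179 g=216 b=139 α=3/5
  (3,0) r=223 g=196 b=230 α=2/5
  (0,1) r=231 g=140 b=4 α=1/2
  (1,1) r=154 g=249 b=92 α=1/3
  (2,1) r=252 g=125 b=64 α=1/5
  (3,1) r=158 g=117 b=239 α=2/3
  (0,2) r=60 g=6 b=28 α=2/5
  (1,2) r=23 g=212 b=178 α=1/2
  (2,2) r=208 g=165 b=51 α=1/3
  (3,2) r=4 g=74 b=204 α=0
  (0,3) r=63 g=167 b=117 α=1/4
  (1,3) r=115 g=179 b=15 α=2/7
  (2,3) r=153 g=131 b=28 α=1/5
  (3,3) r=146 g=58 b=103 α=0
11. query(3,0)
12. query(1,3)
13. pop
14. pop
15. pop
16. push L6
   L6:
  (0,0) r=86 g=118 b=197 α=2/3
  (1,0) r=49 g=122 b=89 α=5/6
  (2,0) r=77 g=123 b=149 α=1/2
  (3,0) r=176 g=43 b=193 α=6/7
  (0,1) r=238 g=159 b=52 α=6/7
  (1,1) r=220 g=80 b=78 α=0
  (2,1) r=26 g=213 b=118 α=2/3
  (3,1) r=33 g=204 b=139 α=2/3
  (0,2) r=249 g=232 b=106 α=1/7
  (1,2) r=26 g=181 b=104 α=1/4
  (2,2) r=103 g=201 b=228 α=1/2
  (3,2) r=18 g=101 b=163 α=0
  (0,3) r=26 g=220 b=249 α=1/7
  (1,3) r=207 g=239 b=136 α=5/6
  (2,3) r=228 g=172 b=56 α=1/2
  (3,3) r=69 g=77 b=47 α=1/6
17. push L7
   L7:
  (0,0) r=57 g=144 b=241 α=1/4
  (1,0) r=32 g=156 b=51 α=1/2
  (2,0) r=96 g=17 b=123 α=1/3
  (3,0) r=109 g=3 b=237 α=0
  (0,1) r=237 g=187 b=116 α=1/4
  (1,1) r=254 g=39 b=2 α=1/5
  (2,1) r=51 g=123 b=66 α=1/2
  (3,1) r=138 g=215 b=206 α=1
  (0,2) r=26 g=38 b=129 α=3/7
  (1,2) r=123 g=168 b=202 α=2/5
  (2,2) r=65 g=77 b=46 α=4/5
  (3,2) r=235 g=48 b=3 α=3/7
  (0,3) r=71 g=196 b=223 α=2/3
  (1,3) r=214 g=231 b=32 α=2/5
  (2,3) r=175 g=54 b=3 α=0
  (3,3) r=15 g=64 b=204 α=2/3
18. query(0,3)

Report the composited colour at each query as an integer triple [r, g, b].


query (1,2) [L1,L2] — begin 0,0,0
L1 α=1: [207, 130, 212]
L2 α=1/2: [153, 361/2, 319/2]
→ [153, 180, 160]

query (2,1) [L1,L2] — begin 0,0,0
L1 α=1/4: [15, 123/2, 25/2]
L2 α=1/3: [190/3, 122, 87]
rounded: [63, 122, 87]

at x=3,y=1 over L1,L2,L3,L4:
+L1 (α=2/3) → [508/3, 78, 218/3]
+L2 (α=3/8) → [376/3, 885/8, 2089/24]
+L3 (α=4/5) → [560/3, 657/8, 3221/24]
+L4 (α=4/5) → [1124/15, 2737/40, 14069/120]
= [75, 68, 117]

query (2,0) [L1,L2,L3] — begin 0,0,0
L1 α=3/7: [372/7, 579/7, 342/7]
L2 α=3/5: [3306/35, 6156/35, 4842/35]
L3 α=1/2: [4251/70, 6823/35, 6621/35]
= [61, 195, 189]

(3,0) stack=L1,L2,L3,L5; from [0,0,0]:
L1 α=4/5: [856/5, 180, 608/5]
L2 α=1/2: [1961/10, 187/2, 1473/10]
L3 α=1/4: [6843/40, 803/8, 6439/40]
L5 α=2/5: [38369/200, 1109/8, 37717/200]
→ [192, 139, 189]

(1,3) stack=L1,L2,L3,L5; from [0,0,0]:
+L1 (α=3/4) → [441/4, 711/4, 51]
+L2 (α=1/2) → [645/8, 1483/8, 36]
+L3 (α=3/5) → [3561/20, 2191/20, 213/5]
+L5 (α=2/7) → [4481/28, 3623/28, 243/7]
→ [160, 129, 35]

query (0,3) [L1,L6,L7] — begin 0,0,0
+L1 (α=1/3) → [52/3, 64, 65/3]
+L6 (α=1/7) → [130/7, 604/7, 379/7]
+L7 (α=2/3) → [1124/21, 1116/7, 1167/7]
→ [54, 159, 167]


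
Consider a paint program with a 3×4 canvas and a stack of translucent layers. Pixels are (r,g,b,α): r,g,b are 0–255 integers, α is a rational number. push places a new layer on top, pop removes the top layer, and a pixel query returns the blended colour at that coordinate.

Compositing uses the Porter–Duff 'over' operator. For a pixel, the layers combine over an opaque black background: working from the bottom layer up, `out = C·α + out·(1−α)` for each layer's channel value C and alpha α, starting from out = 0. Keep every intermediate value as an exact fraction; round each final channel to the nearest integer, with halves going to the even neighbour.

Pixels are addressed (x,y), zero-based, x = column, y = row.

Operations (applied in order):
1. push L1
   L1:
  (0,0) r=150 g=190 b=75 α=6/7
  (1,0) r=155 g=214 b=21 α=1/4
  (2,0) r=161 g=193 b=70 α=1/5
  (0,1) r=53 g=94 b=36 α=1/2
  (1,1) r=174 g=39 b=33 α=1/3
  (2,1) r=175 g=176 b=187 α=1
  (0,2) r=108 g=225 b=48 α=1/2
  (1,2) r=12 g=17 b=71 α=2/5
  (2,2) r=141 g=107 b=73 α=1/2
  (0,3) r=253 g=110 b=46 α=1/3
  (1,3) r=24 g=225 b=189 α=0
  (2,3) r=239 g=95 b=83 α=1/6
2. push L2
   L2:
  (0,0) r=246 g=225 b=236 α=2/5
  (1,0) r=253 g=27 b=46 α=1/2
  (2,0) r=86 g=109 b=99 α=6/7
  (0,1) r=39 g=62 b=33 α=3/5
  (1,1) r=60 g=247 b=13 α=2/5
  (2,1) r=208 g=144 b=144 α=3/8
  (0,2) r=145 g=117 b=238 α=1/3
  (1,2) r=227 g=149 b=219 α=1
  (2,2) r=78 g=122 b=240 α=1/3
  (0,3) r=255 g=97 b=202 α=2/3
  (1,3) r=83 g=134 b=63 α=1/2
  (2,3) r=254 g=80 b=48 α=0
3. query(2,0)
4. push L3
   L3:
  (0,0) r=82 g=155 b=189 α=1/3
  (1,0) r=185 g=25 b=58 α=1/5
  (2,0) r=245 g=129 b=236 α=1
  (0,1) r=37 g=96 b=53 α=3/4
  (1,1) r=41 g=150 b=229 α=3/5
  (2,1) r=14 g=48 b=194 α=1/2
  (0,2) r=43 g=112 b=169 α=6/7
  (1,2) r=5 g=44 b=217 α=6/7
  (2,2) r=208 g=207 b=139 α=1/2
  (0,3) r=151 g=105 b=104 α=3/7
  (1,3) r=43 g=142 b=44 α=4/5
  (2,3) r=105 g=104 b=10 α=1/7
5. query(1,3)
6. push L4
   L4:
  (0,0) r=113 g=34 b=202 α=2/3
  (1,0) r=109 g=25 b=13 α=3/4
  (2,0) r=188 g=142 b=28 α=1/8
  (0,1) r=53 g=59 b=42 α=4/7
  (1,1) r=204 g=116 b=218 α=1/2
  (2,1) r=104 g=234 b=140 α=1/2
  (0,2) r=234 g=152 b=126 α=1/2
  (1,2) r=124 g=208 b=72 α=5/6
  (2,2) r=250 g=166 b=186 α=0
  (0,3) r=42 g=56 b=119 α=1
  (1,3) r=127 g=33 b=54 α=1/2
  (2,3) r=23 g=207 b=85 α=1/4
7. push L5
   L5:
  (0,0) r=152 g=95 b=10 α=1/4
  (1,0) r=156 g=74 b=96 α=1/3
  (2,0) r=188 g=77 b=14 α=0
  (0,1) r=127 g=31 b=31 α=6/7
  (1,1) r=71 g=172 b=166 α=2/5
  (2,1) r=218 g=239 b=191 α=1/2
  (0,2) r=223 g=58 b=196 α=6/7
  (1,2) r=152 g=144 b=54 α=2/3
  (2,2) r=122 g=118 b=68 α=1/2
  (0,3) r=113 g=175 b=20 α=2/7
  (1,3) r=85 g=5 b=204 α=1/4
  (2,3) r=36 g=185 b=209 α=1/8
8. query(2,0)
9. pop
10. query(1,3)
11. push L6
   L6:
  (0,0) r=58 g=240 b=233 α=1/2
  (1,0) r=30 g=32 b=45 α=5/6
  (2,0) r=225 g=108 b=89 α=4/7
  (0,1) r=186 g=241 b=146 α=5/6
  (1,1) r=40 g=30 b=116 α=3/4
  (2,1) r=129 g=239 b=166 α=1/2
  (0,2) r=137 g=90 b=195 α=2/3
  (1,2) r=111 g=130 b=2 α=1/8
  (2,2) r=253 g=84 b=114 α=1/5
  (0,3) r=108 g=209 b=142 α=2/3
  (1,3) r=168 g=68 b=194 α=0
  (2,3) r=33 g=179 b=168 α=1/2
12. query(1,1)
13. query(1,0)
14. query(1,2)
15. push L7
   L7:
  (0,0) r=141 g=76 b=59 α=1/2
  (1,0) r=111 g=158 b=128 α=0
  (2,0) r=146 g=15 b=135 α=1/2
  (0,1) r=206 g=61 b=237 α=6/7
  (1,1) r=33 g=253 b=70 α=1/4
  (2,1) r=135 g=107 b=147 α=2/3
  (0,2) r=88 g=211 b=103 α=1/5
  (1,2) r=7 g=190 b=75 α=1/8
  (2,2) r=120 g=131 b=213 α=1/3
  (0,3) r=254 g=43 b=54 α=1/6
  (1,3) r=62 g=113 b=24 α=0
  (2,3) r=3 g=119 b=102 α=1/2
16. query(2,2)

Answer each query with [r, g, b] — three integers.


at x=2,y=0 over L1,L2:
L1 α=1/5: [161/5, 193/5, 14]
L2 α=6/7: [2741/35, 3463/35, 608/7]
= [78, 99, 87]

(1,3) stack=L1,L2,L3; from [0,0,0]:
L1 α=0: [0, 0, 0]
L2 α=1/2: [83/2, 67, 63/2]
L3 α=4/5: [427/10, 127, 83/2]
= [43, 127, 42]

at x=2,y=0 over L1,L2,L3,L4,L5:
after L1 α=1/5: [161/5, 193/5, 14]
after L2 α=6/7: [2741/35, 3463/35, 608/7]
after L3 α=1: [245, 129, 236]
after L4 α=1/8: [1903/8, 1045/8, 210]
after L5 α=0: [1903/8, 1045/8, 210]
= [238, 131, 210]

(1,3) stack=L1,L2,L3,L4; from [0,0,0]:
L1 α=0: [0, 0, 0]
L2 α=1/2: [83/2, 67, 63/2]
L3 α=4/5: [427/10, 127, 83/2]
L4 α=1/2: [1697/20, 80, 191/4]
rounded: [85, 80, 48]

(1,1) stack=L1,L2,L3,L4,L6; from [0,0,0]:
L1 α=1/3: [58, 13, 11]
L2 α=2/5: [294/5, 533/5, 59/5]
L3 α=3/5: [1203/25, 3316/25, 3553/25]
L4 α=1/2: [6303/50, 3108/25, 9003/50]
L6 α=3/4: [12303/200, 2679/50, 26403/200]
→ [62, 54, 132]

at x=1,y=0 over L1,L2,L3,L4,L6:
L1 α=1/4: [155/4, 107/2, 21/4]
L2 α=1/2: [1167/8, 161/4, 205/8]
L3 α=1/5: [1537/10, 186/5, 321/10]
L4 α=3/4: [4807/40, 561/20, 711/40]
L6 α=5/6: [10807/240, 3761/120, 3237/80]
rounded: [45, 31, 40]

at x=1,y=2 over L1,L2,L3,L4,L6:
after L1 α=2/5: [24/5, 34/5, 142/5]
after L2 α=1: [227, 149, 219]
after L3 α=6/7: [257/7, 59, 1521/7]
after L4 α=5/6: [4597/42, 1099/6, 1347/14]
after L6 α=1/8: [5263/48, 8473/48, 1351/16]
= [110, 177, 84]

at x=2,y=2 over L1,L2,L3,L4,L6,L7:
L1 α=1/2: [141/2, 107/2, 73/2]
L2 α=1/3: [73, 229/3, 313/3]
L3 α=1/2: [281/2, 425/3, 365/3]
L4 α=0: [281/2, 425/3, 365/3]
L6 α=1/5: [163, 1952/15, 1802/15]
L7 α=1/3: [446/3, 5869/45, 6799/45]
= [149, 130, 151]


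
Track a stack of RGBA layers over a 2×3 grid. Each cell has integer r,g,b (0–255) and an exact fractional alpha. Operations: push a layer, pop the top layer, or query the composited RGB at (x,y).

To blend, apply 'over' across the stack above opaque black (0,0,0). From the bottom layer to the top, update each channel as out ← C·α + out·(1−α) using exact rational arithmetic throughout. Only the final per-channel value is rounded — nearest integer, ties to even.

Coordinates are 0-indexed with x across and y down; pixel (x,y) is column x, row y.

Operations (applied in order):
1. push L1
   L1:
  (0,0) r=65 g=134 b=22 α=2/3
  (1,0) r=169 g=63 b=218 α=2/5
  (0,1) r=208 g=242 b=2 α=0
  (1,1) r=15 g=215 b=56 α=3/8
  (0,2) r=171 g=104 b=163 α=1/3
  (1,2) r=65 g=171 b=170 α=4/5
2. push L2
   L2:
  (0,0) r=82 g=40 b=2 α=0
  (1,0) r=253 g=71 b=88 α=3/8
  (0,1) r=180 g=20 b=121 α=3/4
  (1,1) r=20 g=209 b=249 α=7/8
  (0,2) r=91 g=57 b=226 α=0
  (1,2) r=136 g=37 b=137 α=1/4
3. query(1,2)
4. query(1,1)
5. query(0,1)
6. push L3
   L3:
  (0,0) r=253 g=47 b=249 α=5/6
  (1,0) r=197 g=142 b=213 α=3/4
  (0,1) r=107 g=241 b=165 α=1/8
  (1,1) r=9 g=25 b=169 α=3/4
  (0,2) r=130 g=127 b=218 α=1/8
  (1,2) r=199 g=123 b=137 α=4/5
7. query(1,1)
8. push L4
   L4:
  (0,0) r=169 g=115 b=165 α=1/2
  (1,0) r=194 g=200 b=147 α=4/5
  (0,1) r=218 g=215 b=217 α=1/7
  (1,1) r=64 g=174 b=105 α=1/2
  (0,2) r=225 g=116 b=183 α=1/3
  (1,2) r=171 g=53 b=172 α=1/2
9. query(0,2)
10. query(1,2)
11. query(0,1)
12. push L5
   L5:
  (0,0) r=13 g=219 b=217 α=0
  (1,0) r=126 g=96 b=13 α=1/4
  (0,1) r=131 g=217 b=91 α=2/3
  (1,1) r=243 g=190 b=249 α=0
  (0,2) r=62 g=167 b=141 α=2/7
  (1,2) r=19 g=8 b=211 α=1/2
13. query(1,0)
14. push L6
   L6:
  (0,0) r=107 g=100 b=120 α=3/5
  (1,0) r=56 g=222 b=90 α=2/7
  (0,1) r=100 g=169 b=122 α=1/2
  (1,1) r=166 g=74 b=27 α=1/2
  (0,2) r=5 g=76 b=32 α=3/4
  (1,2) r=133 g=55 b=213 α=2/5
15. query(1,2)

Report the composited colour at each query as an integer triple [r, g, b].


at x=1,y=2 over L1,L2:
L1 α=4/5: [52, 684/5, 136]
L2 α=1/4: [73, 2237/20, 545/4]
rounded: [73, 112, 136]

query (1,1) [L1,L2] — begin 0,0,0
after L1 α=3/8: [45/8, 645/8, 21]
after L2 α=7/8: [1165/64, 12349/64, 441/2]
→ [18, 193, 220]

(0,1) stack=L1,L2; from [0,0,0]:
L1 α=0: [0, 0, 0]
L2 α=3/4: [135, 15, 363/4]
rounded: [135, 15, 91]

at x=1,y=1 over L1,L2,L3:
after L1 α=3/8: [45/8, 645/8, 21]
after L2 α=7/8: [1165/64, 12349/64, 441/2]
after L3 α=3/4: [2893/256, 17149/256, 1455/8]
rounded: [11, 67, 182]

(0,2) stack=L1,L2,L3,L4; from [0,0,0]:
after L1 α=1/3: [57, 104/3, 163/3]
after L2 α=0: [57, 104/3, 163/3]
after L3 α=1/8: [529/8, 1109/24, 1795/24]
after L4 α=1/3: [1429/12, 2501/36, 3991/36]
= [119, 69, 111]

at x=1,y=2 over L1,L2,L3,L4:
L1 α=4/5: [52, 684/5, 136]
L2 α=1/4: [73, 2237/20, 545/4]
L3 α=4/5: [869/5, 12077/100, 2737/20]
L4 α=1/2: [862/5, 17377/200, 6177/40]
rounded: [172, 87, 154]

(0,1) stack=L1,L2,L3,L4; from [0,0,0]:
+L1 (α=0) → [0, 0, 0]
+L2 (α=3/4) → [135, 15, 363/4]
+L3 (α=1/8) → [263/2, 173/4, 3201/32]
+L4 (α=1/7) → [1007/7, 949/14, 13075/112]
= [144, 68, 117]

at x=1,y=0 over L1,L2,L3,L4,L5:
+L1 (α=2/5) → [338/5, 126/5, 436/5]
+L2 (α=3/8) → [1097/8, 339/8, 175/2]
+L3 (α=3/4) → [5825/32, 3747/32, 1453/8]
+L4 (α=4/5) → [30657/160, 29347/160, 6157/40]
+L5 (α=1/4) → [112131/640, 103401/640, 18991/160]
rounded: [175, 162, 119]

query (1,2) [L1,L2,L3,L4,L5,L6] — begin 0,0,0
L1 α=4/5: [52, 684/5, 136]
L2 α=1/4: [73, 2237/20, 545/4]
L3 α=4/5: [869/5, 12077/100, 2737/20]
L4 α=1/2: [862/5, 17377/200, 6177/40]
L5 α=1/2: [957/10, 18977/400, 14617/80]
L6 α=2/5: [5531/50, 100931/2000, 77931/400]
= [111, 50, 195]


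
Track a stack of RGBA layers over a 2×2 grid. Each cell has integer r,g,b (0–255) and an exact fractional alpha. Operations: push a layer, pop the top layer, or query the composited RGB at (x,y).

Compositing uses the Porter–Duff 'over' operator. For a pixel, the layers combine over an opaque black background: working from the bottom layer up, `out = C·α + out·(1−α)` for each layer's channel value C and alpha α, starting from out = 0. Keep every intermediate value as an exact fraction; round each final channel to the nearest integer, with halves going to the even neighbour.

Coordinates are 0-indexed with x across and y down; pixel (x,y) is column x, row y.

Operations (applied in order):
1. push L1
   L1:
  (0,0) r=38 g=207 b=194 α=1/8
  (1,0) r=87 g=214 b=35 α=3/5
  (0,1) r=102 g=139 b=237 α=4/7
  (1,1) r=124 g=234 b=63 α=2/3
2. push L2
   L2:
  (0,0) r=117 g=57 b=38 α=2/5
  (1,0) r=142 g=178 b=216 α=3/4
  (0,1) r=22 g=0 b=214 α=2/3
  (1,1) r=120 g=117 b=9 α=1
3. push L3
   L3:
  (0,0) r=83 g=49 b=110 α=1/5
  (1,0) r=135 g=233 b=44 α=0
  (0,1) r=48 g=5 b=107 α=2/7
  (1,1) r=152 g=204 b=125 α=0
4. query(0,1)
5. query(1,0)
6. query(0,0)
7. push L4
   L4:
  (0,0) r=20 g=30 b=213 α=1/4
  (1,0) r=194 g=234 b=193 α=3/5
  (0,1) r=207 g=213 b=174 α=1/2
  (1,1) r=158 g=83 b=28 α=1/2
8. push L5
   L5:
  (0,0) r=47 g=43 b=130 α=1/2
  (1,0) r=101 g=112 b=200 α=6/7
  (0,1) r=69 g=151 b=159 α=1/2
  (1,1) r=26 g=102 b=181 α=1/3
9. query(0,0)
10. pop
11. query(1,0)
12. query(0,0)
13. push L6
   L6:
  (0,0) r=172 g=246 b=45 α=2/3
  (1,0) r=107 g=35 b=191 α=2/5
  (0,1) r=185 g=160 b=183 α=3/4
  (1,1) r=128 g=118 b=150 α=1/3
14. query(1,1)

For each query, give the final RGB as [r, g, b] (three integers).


at x=0,y=1 over L1,L2,L3:
+L1 (α=4/7) → [408/7, 556/7, 948/7]
+L2 (α=2/3) → [716/21, 556/21, 3944/21]
+L3 (α=2/7) → [5596/147, 2990/147, 24214/147]
rounded: [38, 20, 165]

at x=1,y=0 over L1,L2,L3:
after L1 α=3/5: [261/5, 642/5, 21]
after L2 α=3/4: [2391/20, 828/5, 669/4]
after L3 α=0: [2391/20, 828/5, 669/4]
rounded: [120, 166, 167]

at x=0,y=0 over L1,L2,L3:
after L1 α=1/8: [19/4, 207/8, 97/4]
after L2 α=2/5: [993/20, 1533/40, 119/4]
after L3 α=1/5: [1408/25, 2023/50, 229/5]
→ [56, 40, 46]

at x=0,y=0 over L1,L2,L3,L4,L5:
L1 α=1/8: [19/4, 207/8, 97/4]
L2 α=2/5: [993/20, 1533/40, 119/4]
L3 α=1/5: [1408/25, 2023/50, 229/5]
L4 α=1/4: [1181/25, 7569/200, 438/5]
L5 α=1/2: [1178/25, 16169/400, 544/5]
→ [47, 40, 109]

at x=1,y=0 over L1,L2,L3,L4:
after L1 α=3/5: [261/5, 642/5, 21]
after L2 α=3/4: [2391/20, 828/5, 669/4]
after L3 α=0: [2391/20, 828/5, 669/4]
after L4 α=3/5: [8211/50, 5166/25, 1827/10]
→ [164, 207, 183]

at x=0,y=0 over L1,L2,L3,L4:
after L1 α=1/8: [19/4, 207/8, 97/4]
after L2 α=2/5: [993/20, 1533/40, 119/4]
after L3 α=1/5: [1408/25, 2023/50, 229/5]
after L4 α=1/4: [1181/25, 7569/200, 438/5]
= [47, 38, 88]

(1,1) stack=L1,L2,L3,L4,L6; from [0,0,0]:
after L1 α=2/3: [248/3, 156, 42]
after L2 α=1: [120, 117, 9]
after L3 α=0: [120, 117, 9]
after L4 α=1/2: [139, 100, 37/2]
after L6 α=1/3: [406/3, 106, 187/3]
= [135, 106, 62]
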